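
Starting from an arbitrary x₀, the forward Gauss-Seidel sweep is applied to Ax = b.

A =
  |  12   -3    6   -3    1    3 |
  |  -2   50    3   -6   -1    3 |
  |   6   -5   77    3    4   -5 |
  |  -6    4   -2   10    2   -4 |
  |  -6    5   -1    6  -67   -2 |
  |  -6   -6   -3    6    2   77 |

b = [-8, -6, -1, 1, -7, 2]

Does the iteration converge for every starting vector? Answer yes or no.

Let D = diag(12, 50, 77, 10, -67, 77); L, U the strict triangles.
T_GS = -(D+L)⁻¹U: row 0 first, T[0,3] = -(-3)/(12) = +0.2500; later rows by forward substitution.
  T[0,:] = [+0.0000 +0.2500 -0.5000 +0.2500 -0.0833 -0.2500]
  T[1,:] = [+0.0000 +0.0100 -0.0800 +0.1300 +0.0167 -0.0700]
  T[2,:] = [+0.0000 -0.0188 +0.0338 -0.0500 -0.0444 +0.0799]
  T[3,:] = [+0.0000 +0.1422 -0.2612 +0.0880 -0.2655 +0.2940]
  T[4,:] = [+0.0000 -0.0086 +0.0149 -0.0041 -0.0144 +0.0124]
  T[5,:] = [+0.0000 +0.0087 -0.0239 +0.0209 +0.0141 -0.0451]
moduli |λ_i(T)| = 0.2637, 0.1157, 0.0457, 0.0204, 0.0096, 0.0000.
spectral radius ρ = 0.2637; 0.2637 < 1 ⇒ converges.

yes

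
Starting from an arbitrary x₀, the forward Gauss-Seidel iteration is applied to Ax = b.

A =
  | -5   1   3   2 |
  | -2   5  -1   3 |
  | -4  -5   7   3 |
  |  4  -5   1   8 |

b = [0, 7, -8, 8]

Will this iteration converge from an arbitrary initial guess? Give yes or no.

Write A = D+L+U with D = diag(-5, 5, 7, 8).
T_GS = -(D+L)⁻¹U: row 0 first, T[0,3] = -(2)/(-5) = +0.4000; later rows by forward substitution.
  T[0,:] = [+0.0000, +0.2000, +0.6000, +0.4000]
  T[1,:] = [+0.0000, +0.0800, +0.4400, -0.4400]
  T[2,:] = [+0.0000, +0.1714, +0.6571, -0.5143]
  T[3,:] = [+0.0000, -0.0714, -0.1071, -0.4107]
moduli |λ_i(T)| = 0.8333, 0.4857, 0.0212, 0.0000.
spectral radius ρ = 0.8333; 0.8333 < 1: convergent.

yes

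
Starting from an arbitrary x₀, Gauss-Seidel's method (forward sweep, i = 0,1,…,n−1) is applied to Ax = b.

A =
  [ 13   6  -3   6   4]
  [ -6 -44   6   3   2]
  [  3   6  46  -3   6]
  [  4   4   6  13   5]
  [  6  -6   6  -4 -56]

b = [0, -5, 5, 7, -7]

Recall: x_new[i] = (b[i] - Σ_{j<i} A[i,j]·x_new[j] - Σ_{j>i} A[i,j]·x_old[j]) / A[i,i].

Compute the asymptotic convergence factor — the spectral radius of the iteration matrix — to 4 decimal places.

Write A = D+L+U with D = diag(13, -44, 46, 13, -56).
GS T = -(D+L)⁻¹U: row 0 first, T[0,1] = -(6)/(13) = -0.4615; later rows by forward substitution.
  T[0,:] = [+0.0000  -0.4615  +0.2308  -0.4615  -0.3077]
  T[1,:] = [+0.0000  +0.0629  +0.1049  +0.1311  +0.0874]
  T[2,:] = [+0.0000  +0.0219  -0.0287  +0.0782  -0.1218]
  T[3,:] = [+0.0000  +0.1125  -0.0900  +0.0656  -0.2606]
  T[4,:] = [+0.0000  -0.0619  +0.0168  -0.0598  -0.0368]
|λ(T)| sorted: 0.2274, 0.0962, 0.0962, 0.0804, 0.0000.
ρ(T) = max|λ| = 0.2274; 0.2274 < 1: convergent.

0.2274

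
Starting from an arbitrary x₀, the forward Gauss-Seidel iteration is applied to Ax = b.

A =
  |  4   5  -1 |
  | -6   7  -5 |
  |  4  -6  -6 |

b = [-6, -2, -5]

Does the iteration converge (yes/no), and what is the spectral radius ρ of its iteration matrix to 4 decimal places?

Let D = diag(4, 7, -6); L, U the strict triangles.
Gauss-Seidel: T = -(D+L)⁻¹U, row 0 first, T[0,2] = -(-1)/(4) = +0.2500; later rows by forward substitution.
  T[0,:] = [+0.0000, -1.2500, +0.2500]
  T[1,:] = [+0.0000, -1.0714, +0.9286]
  T[2,:] = [+0.0000, +0.2381, -0.7619]
eigenvalue magnitudes: 1.4117, 0.4217, 0.0000.
ρ = 1.4117; 1.4117 > 1, so it fails to converge.

no, ρ = 1.4117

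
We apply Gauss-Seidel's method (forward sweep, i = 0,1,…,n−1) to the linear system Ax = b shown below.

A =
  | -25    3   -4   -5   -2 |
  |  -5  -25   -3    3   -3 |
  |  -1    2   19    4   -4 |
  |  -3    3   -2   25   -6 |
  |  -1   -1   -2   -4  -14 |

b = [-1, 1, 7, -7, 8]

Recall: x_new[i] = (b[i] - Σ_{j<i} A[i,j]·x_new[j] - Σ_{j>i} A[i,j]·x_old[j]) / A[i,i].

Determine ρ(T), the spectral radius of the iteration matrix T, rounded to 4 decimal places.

Split A = D + L + U, D = diag(-25, -25, 19, 25, -14).
Gauss-Seidel: T = -(D+L)⁻¹U, row 0 first, T[0,2] = -(-4)/(-25) = -0.1600; later rows by forward substitution.
  T[0,:] = [+0.0000, +0.1200, -0.1600, -0.2000, -0.0800]
  T[1,:] = [+0.0000, -0.0240, -0.0880, +0.1600, -0.1040]
  T[2,:] = [+0.0000, +0.0088, +0.0008, -0.2379, +0.2173]
  T[3,:] = [+0.0000, +0.0180, -0.0086, -0.0622, +0.2603]
  T[4,:] = [+0.0000, -0.0133, +0.0200, +0.0546, -0.0923]
|λ(T)| sorted: 0.2414, 0.0713, 0.0713, 0.0424, 0.0000.
ρ(T) = max|λ| = 0.2414; 0.2414 < 1: convergent.

0.2414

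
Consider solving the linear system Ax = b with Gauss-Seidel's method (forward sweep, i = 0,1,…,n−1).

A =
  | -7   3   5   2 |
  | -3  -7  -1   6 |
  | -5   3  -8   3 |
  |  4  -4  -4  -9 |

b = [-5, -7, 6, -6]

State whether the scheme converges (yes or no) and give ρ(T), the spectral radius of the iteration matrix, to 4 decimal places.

Write A = D+L+U with D = diag(-7, -7, -8, -9).
T_GS = -(D+L)⁻¹U: row 0 first, T[0,1] = -(3)/(-7) = +0.4286; later rows by forward substitution.
  T[0,:] = [+0.0000, +0.4286, +0.7143, +0.2857]
  T[1,:] = [+0.0000, -0.1837, -0.4490, +0.7347]
  T[2,:] = [+0.0000, -0.3367, -0.6148, +0.4719]
  T[3,:] = [+0.0000, +0.4218, +0.7902, -0.4093]
moduli |λ_i(T)| = 1.4790, 0.2428, 0.0284, 0.0000.
spectral radius ρ = 1.4790; 1.4790 > 1 ⇒ diverges.

no, ρ = 1.4790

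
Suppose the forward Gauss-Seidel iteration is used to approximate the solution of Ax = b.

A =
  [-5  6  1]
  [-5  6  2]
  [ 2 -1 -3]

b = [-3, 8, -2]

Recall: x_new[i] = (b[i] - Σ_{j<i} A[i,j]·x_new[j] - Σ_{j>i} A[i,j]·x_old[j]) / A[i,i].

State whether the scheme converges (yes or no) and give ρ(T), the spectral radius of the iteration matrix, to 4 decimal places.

Let D = diag(-5, 6, -3); L, U the strict triangles.
Gauss-Seidel: T = -(D+L)⁻¹U, row 0 first, T[0,2] = -(1)/(-5) = +0.2000; later rows by forward substitution.
  T[0,:] = [+0.0000  +1.2000  +0.2000]
  T[1,:] = [+0.0000  +1.0000  -0.1667]
  T[2,:] = [+0.0000  +0.4667  +0.1889]
eigenvalue magnitudes: 0.8889, 0.3000, 0.0000.
ρ(T) = max|λ| = 0.8889; 0.8889 < 1, so it converges for any x₀.

yes, ρ = 0.8889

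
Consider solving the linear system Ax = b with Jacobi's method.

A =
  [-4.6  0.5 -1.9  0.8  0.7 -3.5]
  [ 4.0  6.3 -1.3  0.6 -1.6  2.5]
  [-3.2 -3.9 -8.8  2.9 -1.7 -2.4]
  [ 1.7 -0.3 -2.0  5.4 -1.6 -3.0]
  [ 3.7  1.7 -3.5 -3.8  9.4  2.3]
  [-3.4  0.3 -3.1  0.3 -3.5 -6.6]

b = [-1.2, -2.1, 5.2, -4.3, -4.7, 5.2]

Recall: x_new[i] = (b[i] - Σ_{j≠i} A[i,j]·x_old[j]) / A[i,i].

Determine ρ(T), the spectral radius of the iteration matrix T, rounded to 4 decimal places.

Split A = D + L + U, D = diag(-4.6, 6.3, -8.8, 5.4, 9.4, -6.6).
T_J = -D⁻¹(L+U): T[2,1] = -(-3.9)/(-8.8) = -0.4432; T[2,2] = 0.
  T[0,:] = [+0.0000 +0.1087 -0.4130 +0.1739 +0.1522 -0.7609]
  T[1,:] = [-0.6349 +0.0000 +0.2063 -0.0952 +0.2540 -0.3968]
  T[2,:] = [-0.3636 -0.4432 +0.0000 +0.3295 -0.1932 -0.2727]
  T[3,:] = [-0.3148 +0.0556 +0.3704 +0.0000 +0.2963 +0.5556]
  T[4,:] = [-0.3936 -0.1809 +0.3723 +0.4043 +0.0000 -0.2447]
  T[5,:] = [-0.5152 +0.0455 -0.4697 +0.0455 -0.5303 +0.0000]
|roots of det(T-λI)|: 1.2085, 0.7596, 0.7596, 0.4805, 0.4805, 0.2492.
ρ = 1.2085; 1.2085 > 1 ⇒ diverges.

1.2085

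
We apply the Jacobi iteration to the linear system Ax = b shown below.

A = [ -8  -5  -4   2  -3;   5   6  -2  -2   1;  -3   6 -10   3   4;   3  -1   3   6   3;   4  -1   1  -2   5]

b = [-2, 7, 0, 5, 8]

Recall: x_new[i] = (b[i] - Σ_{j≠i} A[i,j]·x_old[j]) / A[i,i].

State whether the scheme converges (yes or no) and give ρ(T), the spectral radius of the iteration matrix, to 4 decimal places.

Write A = D+L+U with D = diag(-8, 6, -10, 6, 5).
Jacobi T = -D⁻¹(L+U): T[3,4] = -(3)/(6) = -0.5000; T[3,3] = 0.
  T[0,:] = [+0.0000 -0.6250 -0.5000 +0.2500 -0.3750]
  T[1,:] = [-0.8333 +0.0000 +0.3333 +0.3333 -0.1667]
  T[2,:] = [-0.3000 +0.6000 +0.0000 +0.3000 +0.4000]
  T[3,:] = [-0.5000 +0.1667 -0.5000 +0.0000 -0.5000]
  T[4,:] = [-0.8000 +0.2000 -0.2000 +0.4000 +0.0000]
eigenvalue magnitudes: 1.1975, 0.7565, 0.7186, 0.7186, 0.0998.
ρ(T) = max|λ| = 1.1975; 1.1975 > 1 ⇒ diverges.

no, ρ = 1.1975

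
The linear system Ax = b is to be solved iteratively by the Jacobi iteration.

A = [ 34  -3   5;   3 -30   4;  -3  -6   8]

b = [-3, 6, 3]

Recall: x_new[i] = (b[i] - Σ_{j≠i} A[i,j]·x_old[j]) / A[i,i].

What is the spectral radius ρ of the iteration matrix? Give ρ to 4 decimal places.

Split A = D + L + U, D = diag(34, -30, 8).
Jacobi T = -D⁻¹(L+U): T[1,2] = -(4)/(-30) = +0.1333; T[1,1] = 0.
  T[0,:] = [+0.0000  +0.0882  -0.1471]
  T[1,:] = [+0.1000  +0.0000  +0.1333]
  T[2,:] = [+0.3750  +0.7500  +0.0000]
eigenvalue magnitudes: 0.2783, 0.1542, 0.1542.
spectral radius ρ = 0.2783; 0.2783 < 1, so it converges for any x₀.

0.2783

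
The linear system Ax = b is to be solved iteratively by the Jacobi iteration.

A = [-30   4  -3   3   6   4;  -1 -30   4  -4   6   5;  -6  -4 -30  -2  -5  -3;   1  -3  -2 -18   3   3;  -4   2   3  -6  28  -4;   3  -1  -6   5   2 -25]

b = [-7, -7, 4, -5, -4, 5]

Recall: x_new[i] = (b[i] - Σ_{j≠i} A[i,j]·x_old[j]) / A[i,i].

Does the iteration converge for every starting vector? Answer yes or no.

Split A = D + L + U, D = diag(-30, -30, -30, -18, 28, -25).
Jacobi T = -D⁻¹(L+U): T[3,4] = -(3)/(-18) = +0.1667; T[3,3] = 0.
  T[0,:] = [+0.0000, +0.1333, -0.1000, +0.1000, +0.2000, +0.1333]
  T[1,:] = [-0.0333, +0.0000, +0.1333, -0.1333, +0.2000, +0.1667]
  T[2,:] = [-0.2000, -0.1333, +0.0000, -0.0667, -0.1667, -0.1000]
  T[3,:] = [+0.0556, -0.1667, -0.1111, +0.0000, +0.1667, +0.1667]
  T[4,:] = [+0.1429, -0.0714, -0.1071, +0.2143, +0.0000, +0.1429]
  T[5,:] = [+0.1200, -0.0400, -0.2400, +0.2000, +0.0800, +0.0000]
|eigenvalues of T|: 0.5618, 0.2418, 0.1862, 0.1737, 0.1737, 0.0517.
ρ(T) = max|λ| = 0.5618; 0.5618 < 1: convergent.

yes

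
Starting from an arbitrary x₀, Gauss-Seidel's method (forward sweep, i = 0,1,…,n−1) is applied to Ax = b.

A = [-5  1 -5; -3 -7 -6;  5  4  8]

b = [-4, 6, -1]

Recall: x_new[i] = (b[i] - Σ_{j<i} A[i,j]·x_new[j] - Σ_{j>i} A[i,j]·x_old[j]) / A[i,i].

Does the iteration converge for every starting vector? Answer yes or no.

yes

A = D + L + U where D = diag(-5, -7, 8).
Gauss-Seidel: T = -(D+L)⁻¹U, row 0 first, T[0,1] = -(1)/(-5) = +0.2000; later rows by forward substitution.
  T[0,:] = [+0.0000, +0.2000, -1.0000]
  T[1,:] = [+0.0000, -0.0857, -0.4286]
  T[2,:] = [+0.0000, -0.0821, +0.8393]
|roots of det(T-λI)|: 0.8759, 0.1223, 0.0000.
ρ = 0.8759; 0.8759 < 1, so it converges for any x₀.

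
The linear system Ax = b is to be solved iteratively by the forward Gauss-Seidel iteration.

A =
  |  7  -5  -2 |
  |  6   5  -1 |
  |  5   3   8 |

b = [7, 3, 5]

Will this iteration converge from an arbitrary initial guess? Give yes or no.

yes

Split A = D + L + U, D = diag(7, 5, 8).
Gauss-Seidel: T = -(D+L)⁻¹U, row 0 first, T[0,1] = -(-5)/(7) = +0.7143; later rows by forward substitution.
  T[0,:] = [+0.0000  +0.7143  +0.2857]
  T[1,:] = [+0.0000  -0.8571  -0.1429]
  T[2,:] = [+0.0000  -0.1250  -0.1250]
eigenvalue magnitudes: 0.8808, 0.1014, 0.0000.
ρ = 0.8808; 0.8808 < 1: convergent.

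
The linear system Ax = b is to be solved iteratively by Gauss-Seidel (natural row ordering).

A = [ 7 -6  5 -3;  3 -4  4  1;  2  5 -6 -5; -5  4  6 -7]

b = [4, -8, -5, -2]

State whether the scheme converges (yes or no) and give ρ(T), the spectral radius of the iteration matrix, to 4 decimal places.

A = D + L + U where D = diag(7, -4, -6, -7).
GS T = -(D+L)⁻¹U: row 0 first, T[0,2] = -(5)/(7) = -0.7143; later rows by forward substitution.
  T[0,:] = [+0.0000  +0.8571  -0.7143  +0.4286]
  T[1,:] = [+0.0000  +0.6429  +0.4643  +0.5714]
  T[2,:] = [+0.0000  +0.8214  +0.1488  -0.2143]
  T[3,:] = [+0.0000  +0.4592  +0.9031  -0.1633]
eigenvalue magnitudes: 1.3014, 0.6261, 0.6261, 0.0000.
ρ = 1.3014; 1.3014 > 1, so it fails to converge.

no, ρ = 1.3014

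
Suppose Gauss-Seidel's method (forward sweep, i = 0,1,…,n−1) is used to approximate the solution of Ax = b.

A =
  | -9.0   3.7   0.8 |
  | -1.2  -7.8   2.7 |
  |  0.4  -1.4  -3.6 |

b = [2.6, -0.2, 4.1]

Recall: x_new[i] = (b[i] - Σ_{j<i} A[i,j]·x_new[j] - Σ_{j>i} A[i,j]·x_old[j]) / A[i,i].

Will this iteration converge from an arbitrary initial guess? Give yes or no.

Let D = diag(-9, -7.8, -3.6); L, U the strict triangles.
Gauss-Seidel: T = -(D+L)⁻¹U, row 0 first, T[0,1] = -(3.7)/(-9) = +0.4111; later rows by forward substitution.
  T[0,:] = [+0.0000  +0.4111  +0.0889]
  T[1,:] = [+0.0000  -0.0632  +0.3325]
  T[2,:] = [+0.0000  +0.0703  -0.1194]
eigenvalue magnitudes: 0.2467, 0.0641, 0.0000.
spectral radius ρ = 0.2467; 0.2467 < 1, so it converges for any x₀.

yes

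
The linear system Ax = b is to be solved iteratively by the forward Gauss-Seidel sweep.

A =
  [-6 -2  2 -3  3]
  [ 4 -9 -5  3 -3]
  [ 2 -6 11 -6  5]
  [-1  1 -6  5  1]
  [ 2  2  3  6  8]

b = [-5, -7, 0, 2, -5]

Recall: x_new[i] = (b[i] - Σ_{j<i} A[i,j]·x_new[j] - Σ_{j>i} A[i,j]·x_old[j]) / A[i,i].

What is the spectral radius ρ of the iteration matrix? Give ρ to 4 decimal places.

Write A = D+L+U with D = diag(-6, -9, 11, 5, 8).
GS T = -(D+L)⁻¹U: row 0 first, T[0,2] = -(2)/(-6) = +0.3333; later rows by forward substitution.
  T[0,:] = [+0.0000  -0.3333  +0.3333  -0.5000  +0.5000]
  T[1,:] = [+0.0000  -0.1481  -0.4074  +0.1111  -0.1111]
  T[2,:] = [+0.0000  -0.0202  -0.2828  +0.6970  -0.6061]
  T[3,:] = [+0.0000  -0.0613  -0.1912  +0.7141  -0.8051]
  T[4,:] = [+0.0000  +0.1739  +0.2680  -0.6997  +0.7338]
eigenvalue magnitudes: 1.2916, 0.1675, 0.1675, 0.1394, 0.0000.
ρ = 1.2916; 1.2916 > 1: divergent.

1.2916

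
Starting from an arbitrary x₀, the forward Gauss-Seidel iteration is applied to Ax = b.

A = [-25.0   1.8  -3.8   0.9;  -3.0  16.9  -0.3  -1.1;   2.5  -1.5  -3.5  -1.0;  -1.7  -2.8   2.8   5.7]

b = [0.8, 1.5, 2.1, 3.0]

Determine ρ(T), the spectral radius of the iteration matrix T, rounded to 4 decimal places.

Diagonal D = diag(-25, 16.9, -3.5, 5.7); L, U strict lower/upper.
T_GS = -(D+L)⁻¹U: row 0 first, T[0,3] = -(0.9)/(-25) = +0.0360; later rows by forward substitution.
  T[0,:] = [+0.0000, +0.0720, -0.1520, +0.0360]
  T[1,:] = [+0.0000, +0.0128, -0.0092, +0.0715]
  T[2,:] = [+0.0000, +0.0460, -0.1046, -0.2906]
  T[3,:] = [+0.0000, +0.0052, +0.0015, +0.1886]
|λ(T)| sorted: 0.1896, 0.0986, 0.0058, 0.0000.
ρ = 0.1896; 0.1896 < 1, so it converges for any x₀.

0.1896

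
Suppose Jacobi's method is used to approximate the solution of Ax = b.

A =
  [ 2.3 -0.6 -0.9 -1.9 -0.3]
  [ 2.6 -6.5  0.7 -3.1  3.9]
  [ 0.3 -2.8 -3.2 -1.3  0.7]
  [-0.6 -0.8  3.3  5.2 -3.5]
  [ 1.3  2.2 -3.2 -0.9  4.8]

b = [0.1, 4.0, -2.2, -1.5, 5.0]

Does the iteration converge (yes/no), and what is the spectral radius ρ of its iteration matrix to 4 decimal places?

Split A = D + L + U, D = diag(2.3, -6.5, -3.2, 5.2, 4.8).
Jacobi: T = -D⁻¹(L+U), T[0,1] = -(-0.6)/(2.3) = +0.2609; T[0,0] = 0.
  T[0,:] = [+0.0000 +0.2609 +0.3913 +0.8261 +0.1304]
  T[1,:] = [+0.4000 +0.0000 +0.1077 -0.4769 +0.6000]
  T[2,:] = [+0.0938 -0.8750 +0.0000 -0.4062 +0.2188]
  T[3,:] = [+0.1154 +0.1538 -0.6346 +0.0000 +0.6731]
  T[4,:] = [-0.2708 -0.4583 +0.6667 +0.1875 +0.0000]
moduli |λ_i(T)| = 1.2455, 0.8353, 0.8353, 0.4317, 0.4317.
ρ(T) = max|λ| = 1.2455; 1.2455 > 1: divergent.

no, ρ = 1.2455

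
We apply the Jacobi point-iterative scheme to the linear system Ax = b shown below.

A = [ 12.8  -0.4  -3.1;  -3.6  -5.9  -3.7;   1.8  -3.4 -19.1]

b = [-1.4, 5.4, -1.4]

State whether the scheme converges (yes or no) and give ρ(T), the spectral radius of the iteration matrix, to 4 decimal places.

Write A = D+L+U with D = diag(12.8, -5.9, -19.1).
T_J = -D⁻¹(L+U): T[2,1] = -(-3.4)/(-19.1) = -0.1780; T[2,2] = 0.
  T[0,:] = [+0.0000, +0.0312, +0.2422]
  T[1,:] = [-0.6102, +0.0000, -0.6271]
  T[2,:] = [+0.0942, -0.1780, +0.0000]
|eigenvalues of T|: 0.4172, 0.2421, 0.2421.
ρ(T) = max|λ| = 0.4172; 0.4172 < 1: convergent.

yes, ρ = 0.4172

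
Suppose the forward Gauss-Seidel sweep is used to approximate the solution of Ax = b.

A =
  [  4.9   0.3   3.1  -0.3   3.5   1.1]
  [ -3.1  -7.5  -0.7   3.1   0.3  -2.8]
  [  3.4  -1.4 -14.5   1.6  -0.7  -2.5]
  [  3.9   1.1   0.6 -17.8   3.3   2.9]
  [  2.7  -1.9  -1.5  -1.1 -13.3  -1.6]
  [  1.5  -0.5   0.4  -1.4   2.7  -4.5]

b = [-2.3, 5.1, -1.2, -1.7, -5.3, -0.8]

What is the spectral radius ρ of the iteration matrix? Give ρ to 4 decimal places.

A = D + L + U where D = diag(4.9, -7.5, -14.5, -17.8, -13.3, -4.5).
GS T = -(D+L)⁻¹U: row 0 first, T[0,3] = -(-0.3)/(4.9) = +0.0612; later rows by forward substitution.
  T[0,:] = [+0.0000  -0.0612  -0.6327  +0.0612  -0.7143  -0.2245]
  T[1,:] = [+0.0000  +0.0253  +0.1682  +0.3880  +0.3352  -0.2805]
  T[2,:] = [+0.0000  -0.0168  -0.1646  +0.0872  -0.2481  -0.1980]
  T[3,:] = [+0.0000  -0.0124  -0.1338  +0.0403  +0.0412  +0.0897]
  T[4,:] = [+0.0000  -0.0131  -0.1228  -0.0562  -0.1683  -0.1109]
  T[5,:] = [+0.0000  -0.0287  -0.2763  -0.0612  -0.4112  -0.1557]
|roots of det(T-λI)|: 0.5777, 0.1560, 0.1560, 0.0608, 0.0055, 0.0000.
ρ(T) = max|λ| = 0.5777; 0.5777 < 1 ⇒ converges.

0.5777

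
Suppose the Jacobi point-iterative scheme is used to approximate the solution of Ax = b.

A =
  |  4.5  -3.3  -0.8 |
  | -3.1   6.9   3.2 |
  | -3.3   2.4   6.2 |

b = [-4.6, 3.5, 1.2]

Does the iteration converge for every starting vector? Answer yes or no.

yes

A = D + L + U where D = diag(4.5, 6.9, 6.2).
Jacobi: T = -D⁻¹(L+U), T[0,2] = -(-0.8)/(4.5) = +0.1778; T[0,0] = 0.
  T[0,:] = [+0.0000, +0.7333, +0.1778]
  T[1,:] = [+0.4493, +0.0000, -0.4638]
  T[2,:] = [+0.5323, -0.3871, +0.0000]
eigenvalue magnitudes: 0.9140, 0.4815, 0.4815.
ρ = 0.9140; 0.9140 < 1 ⇒ converges.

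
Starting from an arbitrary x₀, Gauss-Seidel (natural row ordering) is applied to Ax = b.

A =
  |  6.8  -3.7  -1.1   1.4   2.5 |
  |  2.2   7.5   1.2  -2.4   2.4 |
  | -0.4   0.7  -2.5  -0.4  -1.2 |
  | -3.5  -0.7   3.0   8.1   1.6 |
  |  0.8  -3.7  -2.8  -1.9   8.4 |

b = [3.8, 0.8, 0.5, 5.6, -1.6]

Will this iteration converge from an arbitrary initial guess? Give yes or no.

A = D + L + U where D = diag(6.8, 7.5, -2.5, 8.1, 8.4).
GS T = -(D+L)⁻¹U: row 0 first, T[0,3] = -(1.4)/(6.8) = -0.2059; later rows by forward substitution.
  T[0,:] = [+0.0000  +0.5441  +0.1618  -0.2059  -0.3676]
  T[1,:] = [+0.0000  -0.1596  -0.2075  +0.3804  -0.2122]
  T[2,:] = [+0.0000  -0.1317  -0.0840  -0.0205  -0.4806]
  T[3,:] = [+0.0000  +0.2701  +0.0831  -0.0485  -0.1967]
  T[4,:] = [+0.0000  -0.1049  -0.1160  +0.1693  -0.2631]
|roots of det(T-λI)|: 0.6267, 0.2074, 0.1189, 0.0170, 0.0000.
ρ(T) = max|λ| = 0.6267; 0.6267 < 1, so it converges for any x₀.

yes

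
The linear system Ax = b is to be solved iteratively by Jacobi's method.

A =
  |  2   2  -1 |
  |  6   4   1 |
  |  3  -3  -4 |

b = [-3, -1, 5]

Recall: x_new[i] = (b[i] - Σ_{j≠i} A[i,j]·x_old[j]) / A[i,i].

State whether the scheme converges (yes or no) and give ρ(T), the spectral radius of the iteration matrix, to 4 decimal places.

no, ρ = 1.5918

A = D + L + U where D = diag(2, 4, -4).
Jacobi T = -D⁻¹(L+U): T[2,1] = -(-3)/(-4) = -0.7500; T[2,2] = 0.
  T[0,:] = [+0.0000 -1.0000 +0.5000]
  T[1,:] = [-1.5000 +0.0000 -0.2500]
  T[2,:] = [+0.7500 -0.7500 +0.0000]
|λ(T)| sorted: 1.5918, 1.1987, 0.3931.
ρ = 1.5918; 1.5918 > 1 ⇒ diverges.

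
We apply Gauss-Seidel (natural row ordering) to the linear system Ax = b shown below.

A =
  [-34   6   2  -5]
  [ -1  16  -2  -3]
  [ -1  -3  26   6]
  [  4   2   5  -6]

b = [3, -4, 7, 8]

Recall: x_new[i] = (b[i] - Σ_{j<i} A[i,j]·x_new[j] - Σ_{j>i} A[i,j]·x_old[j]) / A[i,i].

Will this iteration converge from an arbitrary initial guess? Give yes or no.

yes

Split A = D + L + U, D = diag(-34, 16, 26, -6).
T_GS = -(D+L)⁻¹U: row 0 first, T[0,3] = -(-5)/(-34) = -0.1471; later rows by forward substitution.
  T[0,:] = [+0.0000 +0.1765 +0.0588 -0.1471]
  T[1,:] = [+0.0000 +0.0110 +0.1287 +0.1783]
  T[2,:] = [+0.0000 +0.0081 +0.0171 -0.2159]
  T[3,:] = [+0.0000 +0.1280 +0.0964 -0.2185]
moduli |λ_i(T)| = 0.2702, 0.1121, 0.1121, 0.0000.
ρ = 0.2702; 0.2702 < 1, so it converges for any x₀.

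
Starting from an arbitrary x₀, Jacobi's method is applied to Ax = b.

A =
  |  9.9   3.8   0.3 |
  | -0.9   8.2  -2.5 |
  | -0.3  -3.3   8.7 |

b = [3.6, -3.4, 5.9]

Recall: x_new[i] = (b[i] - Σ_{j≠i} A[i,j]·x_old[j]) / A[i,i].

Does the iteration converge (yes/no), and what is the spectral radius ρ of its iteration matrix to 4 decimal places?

yes, ρ = 0.3002

Diagonal D = diag(9.9, 8.2, 8.7); L, U strict lower/upper.
Jacobi T = -D⁻¹(L+U): T[2,0] = -(-0.3)/(8.7) = +0.0345; T[2,2] = 0.
  T[0,:] = [+0.0000 -0.3838 -0.0303]
  T[1,:] = [+0.1098 +0.0000 +0.3049]
  T[2,:] = [+0.0345 +0.3793 +0.0000]
eigenvalue magnitudes: 0.3002, 0.2200, 0.0802.
ρ(T) = max|λ| = 0.3002; 0.3002 < 1, so it converges for any x₀.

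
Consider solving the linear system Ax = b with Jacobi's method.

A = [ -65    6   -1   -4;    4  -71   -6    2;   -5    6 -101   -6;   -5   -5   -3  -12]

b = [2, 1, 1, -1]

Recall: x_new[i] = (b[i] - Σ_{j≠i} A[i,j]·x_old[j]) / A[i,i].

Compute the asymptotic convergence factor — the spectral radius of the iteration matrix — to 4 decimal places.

0.2115

Let D = diag(-65, -71, -101, -12); L, U the strict triangles.
Jacobi: T = -D⁻¹(L+U), T[1,0] = -(4)/(-71) = +0.0563; T[1,1] = 0.
  T[0,:] = [+0.0000 +0.0923 -0.0154 -0.0615]
  T[1,:] = [+0.0563 +0.0000 -0.0845 +0.0282]
  T[2,:] = [-0.0495 +0.0594 +0.0000 -0.0594]
  T[3,:] = [-0.4167 -0.4167 -0.2500 +0.0000]
|roots of det(T-λI)|: 0.2115, 0.1058, 0.1058, 0.0201.
spectral radius ρ = 0.2115; 0.2115 < 1: convergent.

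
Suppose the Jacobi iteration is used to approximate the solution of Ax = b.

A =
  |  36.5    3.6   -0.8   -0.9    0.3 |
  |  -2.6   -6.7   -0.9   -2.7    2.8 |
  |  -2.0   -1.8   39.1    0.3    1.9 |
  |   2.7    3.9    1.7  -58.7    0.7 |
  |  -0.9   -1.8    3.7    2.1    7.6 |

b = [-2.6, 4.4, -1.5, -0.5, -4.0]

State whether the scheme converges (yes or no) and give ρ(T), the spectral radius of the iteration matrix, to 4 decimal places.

Split A = D + L + U, D = diag(36.5, -6.7, 39.1, -58.7, 7.6).
Jacobi T = -D⁻¹(L+U): T[0,4] = -(0.3)/(36.5) = -0.0082; T[0,0] = 0.
  T[0,:] = [+0.0000  -0.0986  +0.0219  +0.0247  -0.0082]
  T[1,:] = [-0.3881  +0.0000  -0.1343  -0.4030  +0.4179]
  T[2,:] = [+0.0512  +0.0460  +0.0000  -0.0077  -0.0486]
  T[3,:] = [+0.0460  +0.0664  +0.0290  +0.0000  +0.0119]
  T[4,:] = [+0.1184  +0.2368  -0.4868  -0.2763  +0.0000]
eigenvalue magnitudes: 0.4232, 0.2661, 0.0805, 0.0734, 0.0734.
ρ(T) = max|λ| = 0.4232; 0.4232 < 1 ⇒ converges.

yes, ρ = 0.4232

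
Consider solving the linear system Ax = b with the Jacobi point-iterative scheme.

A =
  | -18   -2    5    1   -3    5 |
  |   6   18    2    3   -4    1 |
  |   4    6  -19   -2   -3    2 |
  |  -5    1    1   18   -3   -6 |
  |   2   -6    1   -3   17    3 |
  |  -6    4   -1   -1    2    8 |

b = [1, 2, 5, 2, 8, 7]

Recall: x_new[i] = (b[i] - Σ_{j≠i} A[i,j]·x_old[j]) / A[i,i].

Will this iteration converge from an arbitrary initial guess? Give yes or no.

yes

Let D = diag(-18, 18, -19, 18, 17, 8); L, U the strict triangles.
Jacobi T = -D⁻¹(L+U): T[0,5] = -(5)/(-18) = +0.2778; T[0,0] = 0.
  T[0,:] = [+0.0000 -0.1111 +0.2778 +0.0556 -0.1667 +0.2778]
  T[1,:] = [-0.3333 +0.0000 -0.1111 -0.1667 +0.2222 -0.0556]
  T[2,:] = [+0.2105 +0.3158 +0.0000 -0.1053 -0.1579 +0.1053]
  T[3,:] = [+0.2778 -0.0556 -0.0556 +0.0000 +0.1667 +0.3333]
  T[4,:] = [-0.1176 +0.3529 -0.0588 +0.1765 +0.0000 -0.1765]
  T[5,:] = [+0.7500 -0.5000 +0.1250 +0.1250 -0.2500 +0.0000]
eigenvalue magnitudes: 0.8336, 0.4794, 0.3596, 0.3596, 0.2367, 0.0427.
ρ(T) = max|λ| = 0.8336; 0.8336 < 1, so it converges for any x₀.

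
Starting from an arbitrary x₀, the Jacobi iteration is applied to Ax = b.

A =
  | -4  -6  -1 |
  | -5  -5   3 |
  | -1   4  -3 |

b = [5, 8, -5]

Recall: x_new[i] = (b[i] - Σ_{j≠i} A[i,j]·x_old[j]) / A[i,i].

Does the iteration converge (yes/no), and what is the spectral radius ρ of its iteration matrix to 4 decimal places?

Let D = diag(-4, -5, -3); L, U the strict triangles.
Jacobi T = -D⁻¹(L+U): T[0,1] = -(-6)/(-4) = -1.5000; T[0,0] = 0.
  T[0,:] = [+0.0000  -1.5000  -0.2500]
  T[1,:] = [-1.0000  +0.0000  +0.6000]
  T[2,:] = [-0.3333  +1.3333  +0.0000]
moduli |λ_i(T)| = 1.6626, 1.3882, 0.2744.
ρ(T) = max|λ| = 1.6626; 1.6626 > 1: divergent.

no, ρ = 1.6626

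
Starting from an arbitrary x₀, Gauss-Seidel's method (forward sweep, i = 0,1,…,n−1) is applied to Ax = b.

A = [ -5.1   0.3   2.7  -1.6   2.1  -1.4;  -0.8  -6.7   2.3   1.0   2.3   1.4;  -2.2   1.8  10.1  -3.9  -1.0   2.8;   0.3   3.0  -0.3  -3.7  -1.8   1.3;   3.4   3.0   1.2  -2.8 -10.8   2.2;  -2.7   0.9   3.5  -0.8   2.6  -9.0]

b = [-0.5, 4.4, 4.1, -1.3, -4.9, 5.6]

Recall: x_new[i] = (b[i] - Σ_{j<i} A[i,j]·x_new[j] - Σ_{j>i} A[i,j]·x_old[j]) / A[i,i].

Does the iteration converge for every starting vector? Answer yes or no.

yes

Write A = D+L+U with D = diag(-5.1, -6.7, 10.1, -3.7, -10.8, -9).
T_GS = -(D+L)⁻¹U: row 0 first, T[0,4] = -(2.1)/(-5.1) = +0.4118; later rows by forward substitution.
  T[0,:] = [+0.0000  +0.0588  +0.5294  -0.3137  +0.4118  -0.2745]
  T[1,:] = [+0.0000  -0.0070  +0.2801  +0.1867  +0.2941  +0.2417]
  T[2,:] = [+0.0000  +0.0141  +0.0654  +0.2845  +0.1363  -0.3801]
  T[3,:] = [+0.0000  -0.0021  +0.2647  +0.1029  -0.2257  +0.5559]
  T[4,:] = [+0.0000  +0.0187  +0.1831  -0.0420  +0.2850  -0.0019]
  T[5,:] = [+0.0000  -0.0073  -0.0760  +0.2022  +0.0613  -0.0913]
|roots of det(T-λI)|: 0.5451, 0.3999, 0.3999, 0.1292, 0.0206, 0.0000.
ρ = 0.5451; 0.5451 < 1, so it converges for any x₀.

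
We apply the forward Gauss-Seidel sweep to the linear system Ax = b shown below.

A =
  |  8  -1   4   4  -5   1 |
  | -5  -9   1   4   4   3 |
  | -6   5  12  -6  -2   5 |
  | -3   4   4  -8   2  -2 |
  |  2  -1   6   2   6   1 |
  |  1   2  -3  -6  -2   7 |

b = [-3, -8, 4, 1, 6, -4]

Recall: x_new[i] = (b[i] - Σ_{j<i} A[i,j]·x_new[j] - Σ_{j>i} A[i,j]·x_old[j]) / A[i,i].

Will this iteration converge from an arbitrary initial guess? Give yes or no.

no

Write A = D+L+U with D = diag(8, -9, 12, -8, 6, 7).
Gauss-Seidel: T = -(D+L)⁻¹U, row 0 first, T[0,3] = -(4)/(8) = -0.5000; later rows by forward substitution.
  T[0,:] = [+0.0000, +0.1250, -0.5000, -0.5000, +0.6250, -0.1250]
  T[1,:] = [+0.0000, -0.0694, +0.3889, +0.7222, +0.0972, +0.4028]
  T[2,:] = [+0.0000, +0.0914, -0.4120, -0.0509, +0.4387, -0.6470]
  T[3,:] = [+0.0000, -0.0359, +0.1759, +0.5231, +0.2836, -0.3252]
  T[4,:] = [+0.0000, -0.1327, +0.5849, +0.1636, -0.7253, +0.6975]
  T[5,:] = [+0.0000, -0.0275, +0.1016, +0.3384, +0.1068, -0.4540]
|eigenvalues of T|: 1.1439, 0.3489, 0.3275, 0.0178, 0.0178, 0.0000.
ρ(T) = max|λ| = 1.1439; 1.1439 > 1: divergent.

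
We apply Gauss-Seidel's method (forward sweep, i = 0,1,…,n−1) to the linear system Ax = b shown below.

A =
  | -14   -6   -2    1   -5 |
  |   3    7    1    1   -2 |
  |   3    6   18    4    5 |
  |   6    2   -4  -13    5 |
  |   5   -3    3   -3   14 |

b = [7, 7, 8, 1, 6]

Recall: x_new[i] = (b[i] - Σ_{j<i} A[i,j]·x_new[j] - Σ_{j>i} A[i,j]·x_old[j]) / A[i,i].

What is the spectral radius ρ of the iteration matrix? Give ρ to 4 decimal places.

A = D + L + U where D = diag(-14, 7, 18, -13, 14).
Gauss-Seidel: T = -(D+L)⁻¹U, row 0 first, T[0,1] = -(-6)/(-14) = -0.4286; later rows by forward substitution.
  T[0,:] = [+0.0000 -0.4286 -0.1429 +0.0714 -0.3571]
  T[1,:] = [+0.0000 +0.1837 -0.0816 -0.1735 +0.4388]
  T[2,:] = [+0.0000 +0.0102 +0.0510 -0.1763 -0.3645]
  T[3,:] = [+0.0000 -0.1727 -0.0942 +0.0605 +0.3994]
  T[4,:] = [+0.0000 +0.1532 +0.0024 -0.0119 +0.3853]
|eigenvalues of T|: 0.5483, 0.2481, 0.1887, 0.0728, 0.0000.
spectral radius ρ = 0.5483; 0.5483 < 1, so it converges for any x₀.

0.5483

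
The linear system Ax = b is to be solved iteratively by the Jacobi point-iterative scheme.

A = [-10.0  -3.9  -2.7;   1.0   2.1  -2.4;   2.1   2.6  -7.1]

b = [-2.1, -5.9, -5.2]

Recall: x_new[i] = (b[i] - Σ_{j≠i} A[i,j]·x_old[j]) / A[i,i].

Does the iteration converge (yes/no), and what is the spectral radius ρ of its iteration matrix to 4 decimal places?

Diagonal D = diag(-10, 2.1, -7.1); L, U strict lower/upper.
Jacobi: T = -D⁻¹(L+U), T[1,0] = -(1)/(2.1) = -0.4762; T[1,1] = 0.
  T[0,:] = [+0.0000  -0.3900  -0.2700]
  T[1,:] = [-0.4762  +0.0000  +1.1429]
  T[2,:] = [+0.2958  +0.3662  +0.0000]
|roots of det(T-λI)|: 0.7944, 0.6232, 0.1712.
ρ = 0.7944; 0.7944 < 1: convergent.

yes, ρ = 0.7944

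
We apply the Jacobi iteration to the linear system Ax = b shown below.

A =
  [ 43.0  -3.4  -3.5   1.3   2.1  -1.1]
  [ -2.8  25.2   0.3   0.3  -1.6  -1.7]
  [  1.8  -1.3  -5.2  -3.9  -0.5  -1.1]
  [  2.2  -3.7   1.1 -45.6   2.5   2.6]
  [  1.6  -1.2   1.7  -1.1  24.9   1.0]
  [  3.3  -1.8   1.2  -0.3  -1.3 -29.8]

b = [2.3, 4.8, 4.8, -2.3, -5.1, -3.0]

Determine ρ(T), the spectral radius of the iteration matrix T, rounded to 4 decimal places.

0.2155

Write A = D+L+U with D = diag(43, 25.2, -5.2, -45.6, 24.9, -29.8).
T_J = -D⁻¹(L+U): T[4,0] = -(1.6)/(24.9) = -0.0643; T[4,4] = 0.
  T[0,:] = [+0.0000  +0.0791  +0.0814  -0.0302  -0.0488  +0.0256]
  T[1,:] = [+0.1111  +0.0000  -0.0119  -0.0119  +0.0635  +0.0675]
  T[2,:] = [+0.3462  -0.2500  +0.0000  -0.7500  -0.0962  -0.2115]
  T[3,:] = [+0.0482  -0.0811  +0.0241  +0.0000  +0.0548  +0.0570]
  T[4,:] = [-0.0643  +0.0482  -0.0683  +0.0442  +0.0000  -0.0402]
  T[5,:] = [+0.1107  -0.0604  +0.0403  -0.0101  -0.0436  +0.0000]
|eigenvalues of T|: 0.2155, 0.1622, 0.1622, 0.1409, 0.1016, 0.0026.
ρ(T) = max|λ| = 0.2155; 0.2155 < 1 ⇒ converges.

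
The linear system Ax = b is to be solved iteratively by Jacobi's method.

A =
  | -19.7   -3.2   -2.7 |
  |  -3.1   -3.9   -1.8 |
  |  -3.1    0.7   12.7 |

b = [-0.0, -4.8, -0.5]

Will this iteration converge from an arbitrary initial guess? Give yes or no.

yes

Diagonal D = diag(-19.7, -3.9, 12.7); L, U strict lower/upper.
Jacobi: T = -D⁻¹(L+U), T[1,0] = -(-3.1)/(-3.9) = -0.7949; T[1,1] = 0.
  T[0,:] = [+0.0000  -0.1624  -0.1371]
  T[1,:] = [-0.7949  +0.0000  -0.4615]
  T[2,:] = [+0.2441  -0.0551  +0.0000]
|roots of det(T-λI)|: 0.3906, 0.2770, 0.1137.
ρ(T) = max|λ| = 0.3906; 0.3906 < 1: convergent.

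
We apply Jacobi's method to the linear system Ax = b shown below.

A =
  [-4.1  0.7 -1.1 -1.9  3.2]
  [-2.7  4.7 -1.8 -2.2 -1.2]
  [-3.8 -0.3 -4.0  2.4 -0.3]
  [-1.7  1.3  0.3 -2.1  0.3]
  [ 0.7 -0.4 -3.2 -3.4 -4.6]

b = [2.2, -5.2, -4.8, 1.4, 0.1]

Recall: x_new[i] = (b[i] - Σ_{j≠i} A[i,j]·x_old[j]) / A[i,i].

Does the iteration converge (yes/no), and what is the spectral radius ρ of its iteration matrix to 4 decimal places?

Write A = D+L+U with D = diag(-4.1, 4.7, -4, -2.1, -4.6).
Jacobi T = -D⁻¹(L+U): T[4,0] = -(0.7)/(-4.6) = +0.1522; T[4,4] = 0.
  T[0,:] = [+0.0000, +0.1707, -0.2683, -0.4634, +0.7805]
  T[1,:] = [+0.5745, +0.0000, +0.3830, +0.4681, +0.2553]
  T[2,:] = [-0.9500, -0.0750, +0.0000, +0.6000, -0.0750]
  T[3,:] = [-0.8095, +0.6190, +0.1429, +0.0000, +0.1429]
  T[4,:] = [+0.1522, -0.0870, -0.6957, -0.7391, +0.0000]
|eigenvalues of T|: 1.3190, 0.6849, 0.6849, 0.6617, 0.2961.
spectral radius ρ = 1.3190; 1.3190 > 1: divergent.

no, ρ = 1.3190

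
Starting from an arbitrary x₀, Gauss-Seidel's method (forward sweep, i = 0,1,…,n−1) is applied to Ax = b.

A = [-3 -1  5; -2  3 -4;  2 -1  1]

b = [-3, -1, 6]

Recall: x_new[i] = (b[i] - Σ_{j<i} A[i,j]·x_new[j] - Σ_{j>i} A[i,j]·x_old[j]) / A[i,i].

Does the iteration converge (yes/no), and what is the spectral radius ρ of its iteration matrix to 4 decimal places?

no, ρ = 1.6499

Split A = D + L + U, D = diag(-3, 3, 1).
T_GS = -(D+L)⁻¹U: row 0 first, T[0,2] = -(5)/(-3) = +1.6667; later rows by forward substitution.
  T[0,:] = [+0.0000, -0.3333, +1.6667]
  T[1,:] = [+0.0000, -0.2222, +2.4444]
  T[2,:] = [+0.0000, +0.4444, -0.8889]
|λ(T)| sorted: 1.6499, 0.5388, 0.0000.
ρ(T) = max|λ| = 1.6499; 1.6499 > 1: divergent.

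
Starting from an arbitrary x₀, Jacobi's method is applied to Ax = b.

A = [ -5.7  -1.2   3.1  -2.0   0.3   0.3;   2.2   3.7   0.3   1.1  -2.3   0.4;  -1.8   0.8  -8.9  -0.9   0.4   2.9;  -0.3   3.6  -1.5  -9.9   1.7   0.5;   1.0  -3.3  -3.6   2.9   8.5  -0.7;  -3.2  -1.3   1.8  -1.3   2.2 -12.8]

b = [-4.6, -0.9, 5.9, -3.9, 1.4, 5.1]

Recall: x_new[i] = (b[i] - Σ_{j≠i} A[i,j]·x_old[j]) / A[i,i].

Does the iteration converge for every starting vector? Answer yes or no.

Split A = D + L + U, D = diag(-5.7, 3.7, -8.9, -9.9, 8.5, -12.8).
Jacobi T = -D⁻¹(L+U): T[5,0] = -(-3.2)/(-12.8) = -0.2500; T[5,5] = 0.
  T[0,:] = [+0.0000, -0.2105, +0.5439, -0.3509, +0.0526, +0.0526]
  T[1,:] = [-0.5946, +0.0000, -0.0811, -0.2973, +0.6216, -0.1081]
  T[2,:] = [-0.2022, +0.0899, +0.0000, -0.1011, +0.0449, +0.3258]
  T[3,:] = [-0.0303, +0.3636, -0.1515, +0.0000, +0.1717, +0.0505]
  T[4,:] = [-0.1176, +0.3882, +0.4235, -0.3412, +0.0000, +0.0824]
  T[5,:] = [-0.2500, -0.1016, +0.1406, -0.1016, +0.1719, +0.0000]
moduli |λ_i(T)| = 0.5660, 0.4253, 0.3818, 0.3818, 0.2495, 0.1903.
ρ(T) = max|λ| = 0.5660; 0.5660 < 1 ⇒ converges.

yes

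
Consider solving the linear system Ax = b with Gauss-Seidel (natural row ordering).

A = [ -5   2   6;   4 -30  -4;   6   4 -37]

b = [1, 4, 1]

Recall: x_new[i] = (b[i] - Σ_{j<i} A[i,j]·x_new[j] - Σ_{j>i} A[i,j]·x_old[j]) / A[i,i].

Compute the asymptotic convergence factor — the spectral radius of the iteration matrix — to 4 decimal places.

Let D = diag(-5, -30, -37); L, U the strict triangles.
Gauss-Seidel: T = -(D+L)⁻¹U, row 0 first, T[0,2] = -(6)/(-5) = +1.2000; later rows by forward substitution.
  T[0,:] = [+0.0000  +0.4000  +1.2000]
  T[1,:] = [+0.0000  +0.0533  +0.0267]
  T[2,:] = [+0.0000  +0.0706  +0.1975]
moduli |λ_i(T)| = 0.2095, 0.0413, 0.0000.
spectral radius ρ = 0.2095; 0.2095 < 1, so it converges for any x₀.

0.2095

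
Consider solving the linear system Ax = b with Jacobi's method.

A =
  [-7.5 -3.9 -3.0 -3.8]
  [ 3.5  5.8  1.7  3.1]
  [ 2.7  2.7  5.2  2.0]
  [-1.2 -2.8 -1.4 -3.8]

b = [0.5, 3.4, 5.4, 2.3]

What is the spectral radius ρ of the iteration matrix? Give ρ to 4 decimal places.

A = D + L + U where D = diag(-7.5, 5.8, 5.2, -3.8).
T_J = -D⁻¹(L+U): T[0,1] = -(-3.9)/(-7.5) = -0.5200; T[0,0] = 0.
  T[0,:] = [+0.0000  -0.5200  -0.4000  -0.5067]
  T[1,:] = [-0.6034  +0.0000  -0.2931  -0.5345]
  T[2,:] = [-0.5192  -0.5192  +0.0000  -0.3846]
  T[3,:] = [-0.3158  -0.7368  -0.3684  +0.0000]
|λ(T)| sorted: 1.4258, 0.5685, 0.5685, 0.3035.
spectral radius ρ = 1.4258; 1.4258 > 1: divergent.

1.4258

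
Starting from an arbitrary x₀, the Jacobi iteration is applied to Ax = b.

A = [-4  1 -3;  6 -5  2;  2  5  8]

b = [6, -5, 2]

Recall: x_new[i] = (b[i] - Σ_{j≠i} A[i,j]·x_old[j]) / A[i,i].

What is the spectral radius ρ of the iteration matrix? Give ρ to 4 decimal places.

0.9100

Let D = diag(-4, -5, 8); L, U the strict triangles.
Jacobi T = -D⁻¹(L+U): T[2,1] = -(5)/(8) = -0.6250; T[2,2] = 0.
  T[0,:] = [+0.0000, +0.2500, -0.7500]
  T[1,:] = [+1.2000, +0.0000, +0.4000]
  T[2,:] = [-0.2500, -0.6250, +0.0000]
moduli |λ_i(T)| = 0.9100, 0.7685, 0.7685.
spectral radius ρ = 0.9100; 0.9100 < 1: convergent.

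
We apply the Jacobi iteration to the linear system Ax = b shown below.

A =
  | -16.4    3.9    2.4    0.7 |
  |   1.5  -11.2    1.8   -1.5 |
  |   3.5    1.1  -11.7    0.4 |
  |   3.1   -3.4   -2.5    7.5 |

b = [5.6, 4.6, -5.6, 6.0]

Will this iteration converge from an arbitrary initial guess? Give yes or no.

Diagonal D = diag(-16.4, -11.2, -11.7, 7.5); L, U strict lower/upper.
Jacobi T = -D⁻¹(L+U): T[1,0] = -(1.5)/(-11.2) = +0.1339; T[1,1] = 0.
  T[0,:] = [+0.0000, +0.2378, +0.1463, +0.0427]
  T[1,:] = [+0.1339, +0.0000, +0.1607, -0.1339]
  T[2,:] = [+0.2991, +0.0940, +0.0000, +0.0342]
  T[3,:] = [-0.4133, +0.4533, +0.3333, +0.0000]
|roots of det(T-λI)|: 0.3439, 0.2890, 0.2890, 0.0355.
ρ = 0.3439; 0.3439 < 1 ⇒ converges.

yes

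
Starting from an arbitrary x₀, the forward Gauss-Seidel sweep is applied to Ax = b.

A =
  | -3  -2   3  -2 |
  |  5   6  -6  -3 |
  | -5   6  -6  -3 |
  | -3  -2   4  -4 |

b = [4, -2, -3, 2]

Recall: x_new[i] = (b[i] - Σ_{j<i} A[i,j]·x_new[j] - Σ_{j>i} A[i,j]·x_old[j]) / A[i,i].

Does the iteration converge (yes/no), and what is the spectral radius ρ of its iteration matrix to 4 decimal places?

Write A = D+L+U with D = diag(-3, 6, -6, -4).
Gauss-Seidel: T = -(D+L)⁻¹U, row 0 first, T[0,2] = -(3)/(-3) = +1.0000; later rows by forward substitution.
  T[0,:] = [+0.0000  -0.6667  +1.0000  -0.6667]
  T[1,:] = [+0.0000  +0.5556  +0.1667  +1.0556]
  T[2,:] = [+0.0000  +1.1111  -0.6667  +1.1111]
  T[3,:] = [+0.0000  +1.3333  -1.5000  +1.0833]
|eigenvalues of T|: 1.1454, 0.5617, 0.3885, 0.0000.
ρ(T) = max|λ| = 1.1454; 1.1454 > 1 ⇒ diverges.

no, ρ = 1.1454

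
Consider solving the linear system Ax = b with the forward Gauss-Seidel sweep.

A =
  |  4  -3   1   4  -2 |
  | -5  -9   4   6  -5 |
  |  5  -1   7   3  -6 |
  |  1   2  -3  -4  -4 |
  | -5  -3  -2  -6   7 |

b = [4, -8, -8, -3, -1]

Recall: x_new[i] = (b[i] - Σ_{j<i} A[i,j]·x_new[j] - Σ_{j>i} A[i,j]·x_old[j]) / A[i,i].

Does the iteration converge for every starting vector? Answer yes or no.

no

Diagonal D = diag(4, -9, 7, -4, 7); L, U strict lower/upper.
T_GS = -(D+L)⁻¹U: row 0 first, T[0,3] = -(4)/(4) = -1.0000; later rows by forward substitution.
  T[0,:] = [+0.0000, +0.7500, -0.2500, -1.0000, +0.5000]
  T[1,:] = [+0.0000, -0.4167, +0.5833, +1.2222, -0.8333]
  T[2,:] = [+0.0000, -0.5952, +0.2619, +0.4603, +0.3810]
  T[3,:] = [+0.0000, +0.4256, +0.0327, +0.0159, -1.5774]
  T[4,:] = [+0.0000, +0.5519, +0.1743, -0.0454, -1.2432]
|λ(T)| sorted: 1.4907, 0.6091, 0.6091, 0.1845, 0.0000.
spectral radius ρ = 1.4907; 1.4907 > 1, so it fails to converge.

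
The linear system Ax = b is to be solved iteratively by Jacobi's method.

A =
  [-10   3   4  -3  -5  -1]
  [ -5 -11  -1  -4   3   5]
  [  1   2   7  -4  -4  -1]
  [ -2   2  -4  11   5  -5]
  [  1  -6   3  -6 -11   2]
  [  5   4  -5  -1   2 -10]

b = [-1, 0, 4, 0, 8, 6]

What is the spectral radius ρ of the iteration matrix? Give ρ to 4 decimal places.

1.1357

Write A = D+L+U with D = diag(-10, -11, 7, 11, -11, -10).
Jacobi: T = -D⁻¹(L+U), T[5,2] = -(-5)/(-10) = -0.5000; T[5,5] = 0.
  T[0,:] = [+0.0000  +0.3000  +0.4000  -0.3000  -0.5000  -0.1000]
  T[1,:] = [-0.4545  +0.0000  -0.0909  -0.3636  +0.2727  +0.4545]
  T[2,:] = [-0.1429  -0.2857  +0.0000  +0.5714  +0.5714  +0.1429]
  T[3,:] = [+0.1818  -0.1818  +0.3636  +0.0000  -0.4545  +0.4545]
  T[4,:] = [+0.0909  -0.5455  +0.2727  -0.5455  +0.0000  +0.1818]
  T[5,:] = [+0.5000  +0.4000  -0.5000  -0.1000  +0.2000  +0.0000]
|λ(T)| sorted: 1.1357, 0.7479, 0.7479, 0.6420, 0.6420, 0.2723.
ρ(T) = max|λ| = 1.1357; 1.1357 > 1, so it fails to converge.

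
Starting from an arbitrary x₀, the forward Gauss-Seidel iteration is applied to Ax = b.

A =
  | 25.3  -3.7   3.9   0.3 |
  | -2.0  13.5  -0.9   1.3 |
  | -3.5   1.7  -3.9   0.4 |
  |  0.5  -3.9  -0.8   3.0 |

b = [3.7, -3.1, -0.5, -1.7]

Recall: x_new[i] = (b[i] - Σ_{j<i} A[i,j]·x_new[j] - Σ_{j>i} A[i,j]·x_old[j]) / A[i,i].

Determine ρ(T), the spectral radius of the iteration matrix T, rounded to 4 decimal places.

0.1858

Split A = D + L + U, D = diag(25.3, 13.5, -3.9, 3).
T_GS = -(D+L)⁻¹U: row 0 first, T[0,2] = -(3.9)/(25.3) = -0.1542; later rows by forward substitution.
  T[0,:] = [+0.0000 +0.1462 -0.1542 -0.0119]
  T[1,:] = [+0.0000 +0.0217 +0.0438 -0.0981]
  T[2,:] = [+0.0000 -0.1218 +0.1574 +0.0705]
  T[3,:] = [+0.0000 -0.0287 +0.1247 -0.1067]
|eigenvalues of T|: 0.1858, 0.1208, 0.0074, 0.0000.
spectral radius ρ = 0.1858; 0.1858 < 1: convergent.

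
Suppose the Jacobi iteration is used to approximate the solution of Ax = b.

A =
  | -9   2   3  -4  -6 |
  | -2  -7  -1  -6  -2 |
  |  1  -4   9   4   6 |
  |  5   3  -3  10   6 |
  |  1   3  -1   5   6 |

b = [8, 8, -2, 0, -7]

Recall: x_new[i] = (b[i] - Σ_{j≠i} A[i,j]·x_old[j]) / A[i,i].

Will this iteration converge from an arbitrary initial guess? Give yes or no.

no

Split A = D + L + U, D = diag(-9, -7, 9, 10, 6).
Jacobi: T = -D⁻¹(L+U), T[1,0] = -(-2)/(-7) = -0.2857; T[1,1] = 0.
  T[0,:] = [+0.0000, +0.2222, +0.3333, -0.4444, -0.6667]
  T[1,:] = [-0.2857, +0.0000, -0.1429, -0.8571, -0.2857]
  T[2,:] = [-0.1111, +0.4444, +0.0000, -0.4444, -0.6667]
  T[3,:] = [-0.5000, -0.3000, +0.3000, +0.0000, -0.6000]
  T[4,:] = [-0.1667, -0.5000, +0.1667, -0.8333, +0.0000]
moduli |λ_i(T)| = 1.2056, 0.7025, 0.5337, 0.5337, 0.0185.
spectral radius ρ = 1.2056; 1.2056 > 1: divergent.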